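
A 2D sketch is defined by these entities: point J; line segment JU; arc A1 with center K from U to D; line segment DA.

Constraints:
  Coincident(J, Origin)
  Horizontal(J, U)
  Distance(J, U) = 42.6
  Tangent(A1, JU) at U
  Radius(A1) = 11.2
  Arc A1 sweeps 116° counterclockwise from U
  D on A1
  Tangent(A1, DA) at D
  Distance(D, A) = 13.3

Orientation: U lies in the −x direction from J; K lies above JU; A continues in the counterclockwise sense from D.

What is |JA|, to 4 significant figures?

47.53

J is at the origin; JU is horizontal with |JU| = 42.6 and U on the −x side, so U = (-42.60, 0.000). Tangency of A1 to JU means the radius KU is perpendicular to JU, so K = U + (0, 11.2) = (-42.60, 11.20). On A1, U sits at bearing -90° from K; a 116° counterclockwise sweep puts D at bearing 26°, so D = K + 11.2·(cos 26°, sin 26°) = (-32.53, 16.11). Tangency of A1 to DA means the radius KD is perpendicular to DA, so DA runs along (−sin 26°, cos 26°); with |DA| = 13.3, A = (-38.36, 28.06). Then |JA| = |A − J| = 47.53.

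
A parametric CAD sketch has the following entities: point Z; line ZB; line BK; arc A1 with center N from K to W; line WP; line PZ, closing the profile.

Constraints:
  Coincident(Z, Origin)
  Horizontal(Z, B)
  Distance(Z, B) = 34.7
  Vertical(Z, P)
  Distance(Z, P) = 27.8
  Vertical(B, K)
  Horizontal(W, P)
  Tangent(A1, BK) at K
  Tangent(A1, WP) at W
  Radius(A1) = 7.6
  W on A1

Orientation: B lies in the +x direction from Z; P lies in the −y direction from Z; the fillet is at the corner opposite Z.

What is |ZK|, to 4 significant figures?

40.15

The virtual corner opposite Z is at (34.70, -27.80). A1 meets BK tangentially, so NK is at right angles to BK and A1 meets WP tangentially, so NW is at right angles to WP, with radius 7.6, so the center N sits 7.6 in from both sides at N = (27.10, -20.20). That places the tangent points at K = (34.70, -20.20) on BK and W = (27.10, -27.80) on WP. Then |ZK| = |K − Z| = 40.15.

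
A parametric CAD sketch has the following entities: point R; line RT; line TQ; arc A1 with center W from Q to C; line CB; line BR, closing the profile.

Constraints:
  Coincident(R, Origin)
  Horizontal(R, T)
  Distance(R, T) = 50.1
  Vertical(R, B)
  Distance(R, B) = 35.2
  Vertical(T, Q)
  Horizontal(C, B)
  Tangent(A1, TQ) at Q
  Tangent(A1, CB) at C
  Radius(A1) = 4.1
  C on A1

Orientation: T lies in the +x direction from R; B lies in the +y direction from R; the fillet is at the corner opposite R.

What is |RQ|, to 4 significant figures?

58.97

R is at the origin; R and T share the same y with |RT| = 50.1 and T on the +x side, so T = (50.10, 0.000). R and B share the same x with |RB| = 35.2 and B on the +y side, so B = (0.000, 35.20). The virtual corner opposite R is at (50.10, 35.20). A1 meets TQ tangentially, so WQ is at right angles to TQ and A1 meets CB tangentially, so WC is at right angles to CB, with radius 4.1, so the center W sits 4.1 in from both sides at W = (46.00, 31.10). That places the tangent points at Q = (50.10, 31.10) on TQ and C = (46.00, 35.20) on CB. Then |RQ| = |Q − R| = 58.97.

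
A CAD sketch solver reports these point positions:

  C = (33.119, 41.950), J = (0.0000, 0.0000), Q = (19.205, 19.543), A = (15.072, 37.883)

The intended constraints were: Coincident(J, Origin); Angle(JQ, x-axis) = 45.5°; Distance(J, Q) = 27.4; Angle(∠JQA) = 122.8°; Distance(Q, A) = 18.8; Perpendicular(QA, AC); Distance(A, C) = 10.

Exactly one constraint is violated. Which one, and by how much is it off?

Distance(A, C) = 10 — off by 8.50.

J = (0.00, 0.00) ✓; JQ at 45.50° ✓; |JQ| = 27.40 ✓; ∠JQA = 122.8° ✓; |QA| = 18.80 ✓; ∠(QA, AC) = 90.00° ✓; |AC| = 18.50 ✗.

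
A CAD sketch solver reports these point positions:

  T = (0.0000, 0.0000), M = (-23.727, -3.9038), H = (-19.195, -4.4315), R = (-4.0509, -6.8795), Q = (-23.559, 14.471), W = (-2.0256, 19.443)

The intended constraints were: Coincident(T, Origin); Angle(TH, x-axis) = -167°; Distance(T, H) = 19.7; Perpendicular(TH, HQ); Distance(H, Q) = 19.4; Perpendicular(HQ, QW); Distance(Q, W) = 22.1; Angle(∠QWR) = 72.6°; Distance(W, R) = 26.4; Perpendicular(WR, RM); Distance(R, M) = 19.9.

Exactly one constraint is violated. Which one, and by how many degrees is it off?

Perpendicular(WR, RM) — off by 4.20°.

T = (0.00, 0.00) ✓; TH at -167.0° ✓; |TH| = 19.70 ✓; ∠(TH, HQ) = 90.00° ✓; |HQ| = 19.40 ✓; ∠(HQ, QW) = 90.00° ✓; |QW| = 22.10 ✓; ∠QWR = 72.60° ✓; |WR| = 26.40 ✓; ∠(WR, RM) = 94.20° ✗; |RM| = 19.90 ✓.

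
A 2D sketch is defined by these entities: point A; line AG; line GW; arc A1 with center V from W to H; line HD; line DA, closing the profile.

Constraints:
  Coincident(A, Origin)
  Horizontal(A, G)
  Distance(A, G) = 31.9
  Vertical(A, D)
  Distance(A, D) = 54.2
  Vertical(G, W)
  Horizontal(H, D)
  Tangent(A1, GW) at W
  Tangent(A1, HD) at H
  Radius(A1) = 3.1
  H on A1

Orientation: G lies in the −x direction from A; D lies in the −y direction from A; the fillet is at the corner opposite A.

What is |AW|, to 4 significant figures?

60.24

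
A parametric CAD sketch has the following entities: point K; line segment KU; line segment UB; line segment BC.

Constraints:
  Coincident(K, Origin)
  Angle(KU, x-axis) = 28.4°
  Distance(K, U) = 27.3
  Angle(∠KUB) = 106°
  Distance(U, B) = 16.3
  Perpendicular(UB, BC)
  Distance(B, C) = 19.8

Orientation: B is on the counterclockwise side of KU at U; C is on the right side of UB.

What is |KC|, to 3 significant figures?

51.8

K is at the origin; KU runs at 28.4° with length 27.3, so U = 27.3·(cos 28.4°, sin 28.4°) = (24.0, 13.0). ∠KUB = 106.0°, so UB runs at 28.4° + (180° − 106.0°) = 102° from the x-axis; with |UB| = 16.3, B = U + 16.3·(cos 102°, sin 102°) = (20.5, 28.9). UB is perpendicular to BC; with |BC| = 19.8 on the right of UB, C = B + 19.8·(0.977, 0.215) = (39.9, 33.2). Then |KC| = |C − K| = 51.8.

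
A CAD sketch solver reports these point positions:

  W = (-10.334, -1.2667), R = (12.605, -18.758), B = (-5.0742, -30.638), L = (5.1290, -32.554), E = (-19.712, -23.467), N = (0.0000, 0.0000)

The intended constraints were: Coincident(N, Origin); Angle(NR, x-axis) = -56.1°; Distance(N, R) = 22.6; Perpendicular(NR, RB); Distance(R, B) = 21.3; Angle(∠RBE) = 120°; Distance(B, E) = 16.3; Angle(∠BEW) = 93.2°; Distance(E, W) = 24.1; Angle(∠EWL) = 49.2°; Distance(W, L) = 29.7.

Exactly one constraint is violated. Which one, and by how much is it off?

Distance(W, L) = 29.7 — off by 5.20.

N = (0.00, 0.00) ✓; NR at -56.10° ✓; |NR| = 22.60 ✓; ∠(NR, RB) = 90.00° ✓; |RB| = 21.30 ✓; ∠RBE = 120.0° ✓; |BE| = 16.30 ✓; ∠BEW = 93.20° ✓; |EW| = 24.10 ✓; ∠EWL = 49.20° ✓; |WL| = 34.90 ✗.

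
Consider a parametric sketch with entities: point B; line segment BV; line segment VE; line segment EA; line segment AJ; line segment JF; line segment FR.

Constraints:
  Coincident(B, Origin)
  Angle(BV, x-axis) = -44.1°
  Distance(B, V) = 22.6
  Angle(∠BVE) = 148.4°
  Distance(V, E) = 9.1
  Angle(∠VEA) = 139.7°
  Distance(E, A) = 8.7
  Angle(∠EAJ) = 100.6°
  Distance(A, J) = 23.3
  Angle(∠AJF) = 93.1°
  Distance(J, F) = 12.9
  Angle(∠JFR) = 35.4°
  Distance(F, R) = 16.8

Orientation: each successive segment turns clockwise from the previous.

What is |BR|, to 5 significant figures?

29.068

∠AJF = 93.1° gives JF at 77.700° from the x-axis; with |JF| = 12.9, F = (-5.0518, -13.574). ∠JFR = 35.4° gives FR at -66.900° from the x-axis; with |FR| = 16.8, R = (1.5394, -29.027). Then |BR| = |R − B| = 29.068.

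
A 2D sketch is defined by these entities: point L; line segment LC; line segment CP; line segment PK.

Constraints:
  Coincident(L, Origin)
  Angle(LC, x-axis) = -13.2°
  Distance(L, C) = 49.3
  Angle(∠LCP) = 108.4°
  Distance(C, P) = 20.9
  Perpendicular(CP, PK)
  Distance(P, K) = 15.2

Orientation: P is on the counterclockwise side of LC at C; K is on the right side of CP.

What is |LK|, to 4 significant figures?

71.91

L is at the origin; LC runs at -13.2° with length 49.3, so C = 49.3·(cos -13.2°, sin -13.2°) = (48.00, -11.26). ∠LCP = 108.4°, so CP runs at -13.2° + (180° − 108.4°) = 58.40° from the x-axis; with |CP| = 20.9, P = C + 20.9·(cos 58.40°, sin 58.40°) = (58.95, 6.543). CP is perpendicular to PK; with |PK| = 15.2 on the right of CP, K = P + 15.2·(0.8517, -0.5240) = (71.89, -1.421). Then |LK| = |K − L| = 71.91.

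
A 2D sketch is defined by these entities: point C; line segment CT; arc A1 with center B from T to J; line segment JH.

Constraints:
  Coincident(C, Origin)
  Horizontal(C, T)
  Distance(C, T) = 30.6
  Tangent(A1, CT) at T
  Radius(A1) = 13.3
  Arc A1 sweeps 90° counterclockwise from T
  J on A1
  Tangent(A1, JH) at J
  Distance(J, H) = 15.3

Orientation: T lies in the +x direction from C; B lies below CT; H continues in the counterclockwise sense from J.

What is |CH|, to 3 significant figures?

33.4

On A1, T sits at bearing 90° from B; a 90° counterclockwise sweep puts J at bearing 180°, so J = B + 13.3·(cos 180°, sin 180°) = (17.3, -13.3). Tangency of A1 to JH means the radius BJ is perpendicular to JH, so JH runs along (−sin 180°, cos 180°); with |JH| = 15.3, H = (17.3, -28.6). Then |CH| = |H − C| = 33.4.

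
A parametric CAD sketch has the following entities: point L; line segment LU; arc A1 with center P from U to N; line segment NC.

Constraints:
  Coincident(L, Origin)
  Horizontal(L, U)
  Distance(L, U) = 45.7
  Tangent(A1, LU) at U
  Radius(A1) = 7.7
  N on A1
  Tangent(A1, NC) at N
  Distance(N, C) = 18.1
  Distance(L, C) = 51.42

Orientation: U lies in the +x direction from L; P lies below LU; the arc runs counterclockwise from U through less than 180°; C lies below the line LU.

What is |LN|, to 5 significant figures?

39.601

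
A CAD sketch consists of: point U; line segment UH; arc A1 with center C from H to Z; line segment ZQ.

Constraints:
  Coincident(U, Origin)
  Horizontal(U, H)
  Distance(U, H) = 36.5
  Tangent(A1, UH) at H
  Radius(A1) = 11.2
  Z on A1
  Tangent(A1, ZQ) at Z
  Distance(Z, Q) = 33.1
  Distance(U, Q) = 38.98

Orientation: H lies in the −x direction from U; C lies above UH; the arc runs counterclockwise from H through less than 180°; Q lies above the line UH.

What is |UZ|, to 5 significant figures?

27.100

Checks: |CZ| = 11.20 ✓; ∠(CZ, ZQ) = 90.00° ✓; |ZQ| = 33.10 ✓; |UQ| = 38.98 ✓.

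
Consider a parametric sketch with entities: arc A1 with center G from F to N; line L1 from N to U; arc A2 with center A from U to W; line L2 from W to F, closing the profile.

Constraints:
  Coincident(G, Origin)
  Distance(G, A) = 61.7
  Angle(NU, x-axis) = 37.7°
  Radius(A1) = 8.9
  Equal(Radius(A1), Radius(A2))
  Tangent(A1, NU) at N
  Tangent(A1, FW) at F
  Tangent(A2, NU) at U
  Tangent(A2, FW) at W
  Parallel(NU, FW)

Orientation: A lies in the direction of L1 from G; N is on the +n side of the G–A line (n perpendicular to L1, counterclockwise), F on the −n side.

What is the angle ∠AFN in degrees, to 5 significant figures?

81.792°

The slot axis is L1's direction at 37.7°, so u = (cos 37.7°, sin 37.7°) = (0.79122, 0.61153) and n = (−sin 37.7°, cos 37.7°) = (-0.61153, 0.79122). G is at the origin and A lies 61.7 along u from G, so A = 61.7·u = (48.818, 37.731). Tangency of A1 to both parallel lines with radius 8.9 puts N and F at G ± 8.9·n: N = (-5.4426, 7.0419), F = (5.4426, -7.0419). Then cos ∠AFN = FA·FN / (|FA||FN|), giving 81.792°.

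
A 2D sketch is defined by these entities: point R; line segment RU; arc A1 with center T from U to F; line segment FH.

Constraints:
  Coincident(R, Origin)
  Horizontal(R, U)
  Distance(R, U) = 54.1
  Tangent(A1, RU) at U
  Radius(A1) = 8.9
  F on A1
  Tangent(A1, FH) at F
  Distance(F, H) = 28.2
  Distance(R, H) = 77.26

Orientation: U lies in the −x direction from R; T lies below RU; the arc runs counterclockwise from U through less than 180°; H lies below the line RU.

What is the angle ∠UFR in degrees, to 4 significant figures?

32.14°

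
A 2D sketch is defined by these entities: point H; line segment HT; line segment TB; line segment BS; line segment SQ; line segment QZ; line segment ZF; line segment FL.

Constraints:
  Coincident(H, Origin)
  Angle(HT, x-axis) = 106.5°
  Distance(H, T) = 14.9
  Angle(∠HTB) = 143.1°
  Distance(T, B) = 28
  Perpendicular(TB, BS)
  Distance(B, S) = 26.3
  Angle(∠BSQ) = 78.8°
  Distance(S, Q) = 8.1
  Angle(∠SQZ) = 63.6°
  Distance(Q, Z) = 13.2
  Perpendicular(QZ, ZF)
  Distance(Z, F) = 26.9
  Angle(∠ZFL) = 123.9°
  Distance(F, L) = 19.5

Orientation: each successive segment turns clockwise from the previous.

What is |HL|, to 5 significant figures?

72.844

H is at the origin; HT runs at 106.5° with length 14.9, so T = (-4.2318, 14.286). ∠HTB = 143.1° gives TB at 69.600° from the x-axis; with |TB| = 28.0, B = (5.5282, 40.530). TB is perpendicular to BS, so BS runs at -20.400°; with |BS| = 26.3, S = (30.179, 31.363). ∠BSQ = 78.8° gives SQ at -121.60° from the x-axis; with |SQ| = 8.1, Q = (25.934, 24.464). ∠SQZ = 63.6° gives QZ at 122.00° from the x-axis; with |QZ| = 13.2, Z = (18.939, 35.658). QZ is perpendicular to ZF, so ZF runs at 32.000°; with |ZF| = 26.9, F = (41.752, 49.913). ∠ZFL = 123.9° gives FL at -24.100° from the x-axis; with |FL| = 19.5, L = (59.552, 41.950). Then |HL| = |L − H| = 72.844.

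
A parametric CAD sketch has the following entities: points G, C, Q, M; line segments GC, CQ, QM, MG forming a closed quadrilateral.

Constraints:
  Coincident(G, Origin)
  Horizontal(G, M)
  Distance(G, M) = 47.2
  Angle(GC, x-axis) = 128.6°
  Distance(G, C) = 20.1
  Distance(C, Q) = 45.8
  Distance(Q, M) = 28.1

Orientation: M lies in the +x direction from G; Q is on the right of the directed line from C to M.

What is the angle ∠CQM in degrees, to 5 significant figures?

111.14°

G is at the origin; GM is horizontal with |GM| = 47.2 and M in +x, so M = (47.2, 0). GC runs at 128.6° with |GC| = 20.1, so C = (-12.540, 15.709). Q is determined by |CQ| = 45.8 and |QM| = 28.1 together: it lies at the intersection of circle(C, 45.8) and circle(M, 28.1). With |CM| = 61.771, the foot of the radical line on CM is 41.473 from C and the perpendicular offset is √(45.8² − 41.473²) = 19.432. Taking the right-of-CM solution: Q = (22.628, -13.632).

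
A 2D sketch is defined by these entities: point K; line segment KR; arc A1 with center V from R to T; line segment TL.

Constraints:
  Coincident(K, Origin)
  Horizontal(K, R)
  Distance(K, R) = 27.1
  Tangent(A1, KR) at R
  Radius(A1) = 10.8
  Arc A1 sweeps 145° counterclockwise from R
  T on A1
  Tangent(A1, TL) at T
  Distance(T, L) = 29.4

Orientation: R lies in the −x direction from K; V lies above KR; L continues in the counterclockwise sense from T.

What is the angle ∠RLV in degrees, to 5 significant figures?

8.7263°

K is at the origin; KR is horizontal with |KR| = 27.1 and R on the −x side, so R = (-27.100, 0.0000). Since A1 is tangent to KR there, VR ⟂ KR, so V = R + (0, 10.8) = (-27.100, 10.800). On A1, R sits at bearing -90° from V; a 145° counterclockwise sweep puts T at bearing 55°, so T = V + 10.8·(cos 55°, sin 55°) = (-20.905, 19.647). Since A1 is tangent to TL there, VT ⟂ TL, so TL runs along (−sin 55°, cos 55°); with |TL| = 29.4, L = (-44.988, 36.510). Then cos ∠RLV = LR·LV / (|LR||LV|), giving 8.7263°.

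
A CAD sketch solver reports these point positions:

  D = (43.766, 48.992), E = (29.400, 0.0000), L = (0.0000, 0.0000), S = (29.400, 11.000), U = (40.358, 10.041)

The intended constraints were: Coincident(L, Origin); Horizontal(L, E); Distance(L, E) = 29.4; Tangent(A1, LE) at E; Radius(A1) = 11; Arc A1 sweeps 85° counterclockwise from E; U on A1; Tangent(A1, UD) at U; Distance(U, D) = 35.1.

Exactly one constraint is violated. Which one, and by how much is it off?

Distance(U, D) = 35.1 — off by 4.00.

L = (0.00, 0.00) ✓; L.y = 0.00, E.y = 0.00 ✓; |LE| = 29.40 ✓; ∠(SE, EL) = 90.00° ✓; |SE| = 11.00 ✓; bearing(S→U) − bearing(S→E) = 85.00° ✓; |SU| = 11.00 ✓; ∠(SU, UD) = 90.00° ✓; |UD| = 39.10 ✗.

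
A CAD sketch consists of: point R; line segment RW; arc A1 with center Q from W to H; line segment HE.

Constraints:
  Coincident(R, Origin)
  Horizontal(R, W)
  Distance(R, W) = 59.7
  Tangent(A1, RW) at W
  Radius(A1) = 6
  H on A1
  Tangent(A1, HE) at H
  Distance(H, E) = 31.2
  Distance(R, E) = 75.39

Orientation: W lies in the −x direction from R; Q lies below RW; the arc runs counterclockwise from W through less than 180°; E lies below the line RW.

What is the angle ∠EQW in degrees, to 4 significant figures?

169.4°

R is at the origin; RW is horizontal with |RW| = 59.7 and W on the −x side, so W = (-59.70, 0.000). The tangent condition forces QW to be normal to RW, so Q = W + (0, -6) = (-59.70, -6.000). Since QH ⟂ HE (tangency), |QE| = √(6.0² + 31.2²) = 31.77 regardless of where H sits on A1. So E lies on both circle(R, 75.39) and circle(Q, 31.77); the below-RW intersection is E = (-65.56, -37.23). H is the foot of the tangent from E: H = (-65.70, -6.027).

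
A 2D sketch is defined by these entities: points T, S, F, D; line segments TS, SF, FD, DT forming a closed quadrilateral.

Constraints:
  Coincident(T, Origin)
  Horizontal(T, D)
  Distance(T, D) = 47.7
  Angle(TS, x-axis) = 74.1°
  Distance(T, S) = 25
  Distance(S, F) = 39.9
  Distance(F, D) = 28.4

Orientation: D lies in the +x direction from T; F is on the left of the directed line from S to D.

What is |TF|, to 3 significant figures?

54.5

Checks: |SF| = 39.90 ✓; |FD| = 28.40 ✓.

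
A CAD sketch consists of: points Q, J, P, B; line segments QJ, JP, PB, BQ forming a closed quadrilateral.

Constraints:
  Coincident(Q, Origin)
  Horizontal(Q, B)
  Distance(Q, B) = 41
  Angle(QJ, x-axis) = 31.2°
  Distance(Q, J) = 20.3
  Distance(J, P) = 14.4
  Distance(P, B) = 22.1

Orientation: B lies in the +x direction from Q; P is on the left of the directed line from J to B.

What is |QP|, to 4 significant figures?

34.69

Checks: |JP| = 14.40 ✓; |PB| = 22.10 ✓.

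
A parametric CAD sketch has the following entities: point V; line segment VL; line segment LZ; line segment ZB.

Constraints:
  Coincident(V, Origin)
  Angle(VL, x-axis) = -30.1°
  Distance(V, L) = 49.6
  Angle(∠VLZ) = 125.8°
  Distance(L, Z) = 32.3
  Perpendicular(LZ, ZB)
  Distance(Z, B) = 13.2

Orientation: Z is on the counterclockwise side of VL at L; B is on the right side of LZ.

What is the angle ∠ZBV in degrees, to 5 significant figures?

48.931°

V is at the origin; VL runs at -30.1° with length 49.6, so L = 49.6·(cos -30.1°, sin -30.1°) = (42.912, -24.875). ∠VLZ = 125.8°, so LZ runs at -30.1° + (180° − 125.8°) = 24.100° from the x-axis; with |LZ| = 32.3, Z = L + 32.3·(cos 24.100°, sin 24.100°) = (72.396, -11.686). The perpendicularity gives ZB at right angles to LZ; with |ZB| = 13.2 on the right of LZ, B = Z + 13.2·(0.40833, -0.91283) = (77.786, -23.735). Then cos ∠ZBV = BZ·BV / (|BZ||BV|), giving 48.931°.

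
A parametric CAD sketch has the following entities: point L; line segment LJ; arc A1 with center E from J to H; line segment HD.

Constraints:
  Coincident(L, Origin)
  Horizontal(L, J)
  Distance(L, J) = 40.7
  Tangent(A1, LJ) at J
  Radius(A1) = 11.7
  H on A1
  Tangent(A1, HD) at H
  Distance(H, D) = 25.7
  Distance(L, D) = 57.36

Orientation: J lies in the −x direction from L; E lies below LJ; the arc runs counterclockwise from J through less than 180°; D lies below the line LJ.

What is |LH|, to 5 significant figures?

53.970

L is at the origin; LJ is horizontal with |LJ| = 40.7 and J on the −x side, so J = (-40.700, 0.0000). Since A1 is tangent to LJ there, EJ ⟂ LJ, so E = J + (0, -11.7) = (-40.700, -11.700). Since EH ⟂ HD (tangency), |ED| = √(11.7² + 25.7²) = 28.238 regardless of where H sits on A1. So D lies on both circle(L, 57.36) and circle(E, 28.238); the below-LJ intersection is D = (-41.176, -39.934). H is the foot of the tangent from D: H = (-51.429, -16.368).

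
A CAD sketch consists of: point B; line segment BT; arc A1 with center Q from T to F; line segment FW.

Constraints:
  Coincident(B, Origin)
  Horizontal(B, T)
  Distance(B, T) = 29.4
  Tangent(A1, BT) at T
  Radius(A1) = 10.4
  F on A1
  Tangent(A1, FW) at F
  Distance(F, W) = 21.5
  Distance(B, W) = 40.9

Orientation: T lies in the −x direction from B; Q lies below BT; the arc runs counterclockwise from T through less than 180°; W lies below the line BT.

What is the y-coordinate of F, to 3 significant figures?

-17.1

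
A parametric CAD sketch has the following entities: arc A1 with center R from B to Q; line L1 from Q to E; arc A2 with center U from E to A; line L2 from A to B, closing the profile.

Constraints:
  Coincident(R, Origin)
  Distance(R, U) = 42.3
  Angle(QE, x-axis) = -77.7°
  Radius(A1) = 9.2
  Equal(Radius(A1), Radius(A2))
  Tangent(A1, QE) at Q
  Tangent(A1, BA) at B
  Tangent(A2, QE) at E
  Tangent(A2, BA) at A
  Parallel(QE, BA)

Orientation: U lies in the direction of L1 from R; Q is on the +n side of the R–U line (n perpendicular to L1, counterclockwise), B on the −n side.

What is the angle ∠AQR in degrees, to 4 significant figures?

66.49°

The slot axis is L1's direction at -77.7°, so u = (cos -77.7°, sin -77.7°) = (0.2130, -0.9770) and n = (−sin -77.7°, cos -77.7°) = (0.9770, 0.2130). R is at the origin and U lies 42.3 along u from R, so U = 42.3·u = (9.011, -41.33). Tangency of A1 to both parallel lines with radius 9.2 puts Q and B at R ± 9.2·n: Q = (8.989, 1.960), B = (-8.989, -1.960). Equal radii place E and A the same way about U: E = U + 9.2·n = (18.00, -39.37), A = U − 9.2·n = (0.02237, -43.29). Then cos ∠AQR = QA·QR / (|QA||QR|), giving 66.49°.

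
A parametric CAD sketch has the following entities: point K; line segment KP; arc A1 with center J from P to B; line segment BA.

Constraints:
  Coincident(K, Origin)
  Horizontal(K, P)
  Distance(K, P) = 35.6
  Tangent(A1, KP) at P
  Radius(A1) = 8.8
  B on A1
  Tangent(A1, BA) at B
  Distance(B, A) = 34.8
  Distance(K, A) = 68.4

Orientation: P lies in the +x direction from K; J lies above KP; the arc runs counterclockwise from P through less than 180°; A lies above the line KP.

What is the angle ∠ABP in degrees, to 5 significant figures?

146.45°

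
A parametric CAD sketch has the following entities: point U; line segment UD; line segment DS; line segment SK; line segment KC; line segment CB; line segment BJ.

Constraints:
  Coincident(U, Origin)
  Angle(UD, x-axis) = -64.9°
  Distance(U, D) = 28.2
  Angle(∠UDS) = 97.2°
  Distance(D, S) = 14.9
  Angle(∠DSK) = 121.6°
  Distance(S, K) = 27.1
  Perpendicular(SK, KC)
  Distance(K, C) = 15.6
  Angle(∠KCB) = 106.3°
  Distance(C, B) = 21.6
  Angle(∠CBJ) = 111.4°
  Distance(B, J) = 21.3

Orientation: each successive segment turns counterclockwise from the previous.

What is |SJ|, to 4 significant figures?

8.213

∠KCB = 106.3° gives CB at -120.0° from the x-axis; with |CB| = 21.6, B = (6.603, -9.640). ∠CBJ = 111.4° gives BJ at -51.40° from the x-axis; with |BJ| = 21.3, J = (19.89, -26.29). Then |SJ| = |J − S| = 8.213.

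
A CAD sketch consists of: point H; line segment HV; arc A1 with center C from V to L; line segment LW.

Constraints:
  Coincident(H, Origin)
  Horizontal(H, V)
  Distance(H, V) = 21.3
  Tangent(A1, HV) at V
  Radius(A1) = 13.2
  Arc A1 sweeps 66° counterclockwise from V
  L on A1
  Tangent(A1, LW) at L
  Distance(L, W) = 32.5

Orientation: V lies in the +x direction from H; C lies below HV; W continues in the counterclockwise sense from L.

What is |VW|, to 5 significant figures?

45.242

H is at the origin; HV is horizontal with |HV| = 21.3 and V on the +x side, so V = (21.300, 0.0000). Since A1 is tangent to HV there, CV ⟂ HV, so C = V + (0, -13.2) = (21.300, -13.200). On A1, V sits at bearing 90° from C; a 66° counterclockwise sweep puts L at bearing 156°, so L = C + 13.2·(cos 156°, sin 156°) = (9.2412, -7.8311). Tangency of A1 to LW means the radius CL is perpendicular to LW, so LW runs along (−sin 156°, cos 156°); with |LW| = 32.5, W = (-3.9777, -37.521). Then |VW| = |W − V| = 45.242.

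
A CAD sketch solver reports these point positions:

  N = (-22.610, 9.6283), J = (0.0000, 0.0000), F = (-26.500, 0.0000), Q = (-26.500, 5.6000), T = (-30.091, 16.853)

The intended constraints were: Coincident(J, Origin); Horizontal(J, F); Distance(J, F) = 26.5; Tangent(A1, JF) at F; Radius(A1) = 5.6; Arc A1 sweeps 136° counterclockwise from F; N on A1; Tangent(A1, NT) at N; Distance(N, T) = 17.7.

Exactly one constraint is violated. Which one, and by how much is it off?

Distance(N, T) = 17.7 — off by 7.30.

J = (0.00, 0.00) ✓; J.y = 0.00, F.y = 0.00 ✓; |JF| = 26.50 ✓; ∠(QF, FJ) = 90.00° ✓; |QF| = 5.600 ✓; bearing(Q→N) − bearing(Q→F) = 136.0° ✓; |QN| = 5.600 ✓; ∠(QN, NT) = 90.00° ✓; |NT| = 10.40 ✗.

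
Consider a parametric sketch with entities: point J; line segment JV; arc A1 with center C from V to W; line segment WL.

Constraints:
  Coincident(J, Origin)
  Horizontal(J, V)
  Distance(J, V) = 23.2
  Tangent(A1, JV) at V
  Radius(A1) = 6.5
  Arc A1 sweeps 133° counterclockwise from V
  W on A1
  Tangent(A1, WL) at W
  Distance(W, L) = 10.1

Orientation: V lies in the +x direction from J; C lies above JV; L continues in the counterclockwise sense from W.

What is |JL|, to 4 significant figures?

27.92

On A1, V sits at bearing -90° from C; a 133° counterclockwise sweep puts W at bearing 43°, so W = C + 6.5·(cos 43°, sin 43°) = (27.95, 10.93). The tangent condition forces CW to be normal to WL, so WL runs along (−sin 43°, cos 43°); with |WL| = 10.1, L = (21.07, 18.32). Then |JL| = |L − J| = 27.92.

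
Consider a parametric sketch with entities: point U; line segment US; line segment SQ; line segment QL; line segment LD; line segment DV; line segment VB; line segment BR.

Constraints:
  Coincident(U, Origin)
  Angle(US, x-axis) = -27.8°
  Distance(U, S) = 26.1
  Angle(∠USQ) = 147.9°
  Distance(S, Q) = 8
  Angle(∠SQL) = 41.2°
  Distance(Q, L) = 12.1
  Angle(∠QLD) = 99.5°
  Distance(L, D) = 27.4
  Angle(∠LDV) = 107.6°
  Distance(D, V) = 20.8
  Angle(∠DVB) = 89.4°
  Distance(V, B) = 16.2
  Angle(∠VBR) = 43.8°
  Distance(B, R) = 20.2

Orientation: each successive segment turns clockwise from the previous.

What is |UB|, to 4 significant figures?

42.81

∠LDV = 107.6° gives DV at 8.400° from the x-axis; with |DV| = 20.8, V = (40.60, 14.87). ∠DVB = 89.4° gives VB at -82.20° from the x-axis; with |VB| = 16.2, B = (42.79, -1.179). Then |UB| = |B − U| = 42.81.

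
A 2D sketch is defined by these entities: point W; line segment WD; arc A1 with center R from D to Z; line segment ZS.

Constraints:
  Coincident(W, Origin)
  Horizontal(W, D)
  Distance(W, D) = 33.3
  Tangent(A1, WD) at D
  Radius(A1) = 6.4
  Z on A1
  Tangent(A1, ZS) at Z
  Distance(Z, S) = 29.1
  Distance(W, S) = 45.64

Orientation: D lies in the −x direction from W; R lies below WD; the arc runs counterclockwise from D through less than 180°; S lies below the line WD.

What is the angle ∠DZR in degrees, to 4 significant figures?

34.00°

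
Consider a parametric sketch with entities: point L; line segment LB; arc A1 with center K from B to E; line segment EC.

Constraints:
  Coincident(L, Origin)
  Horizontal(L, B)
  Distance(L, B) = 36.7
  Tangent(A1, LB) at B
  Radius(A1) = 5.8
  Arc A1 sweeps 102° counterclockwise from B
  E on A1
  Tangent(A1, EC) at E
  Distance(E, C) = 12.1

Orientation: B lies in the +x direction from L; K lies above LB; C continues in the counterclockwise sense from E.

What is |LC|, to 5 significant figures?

44.087

On A1, B sits at bearing -90° from K; a 102° counterclockwise sweep puts E at bearing 12°, so E = K + 5.8·(cos 12°, sin 12°) = (42.373, 7.0059). The tangent condition forces KE to be normal to EC, so EC runs along (−sin 12°, cos 12°); with |EC| = 12.1, C = (39.858, 18.841). Then |LC| = |C − L| = 44.087.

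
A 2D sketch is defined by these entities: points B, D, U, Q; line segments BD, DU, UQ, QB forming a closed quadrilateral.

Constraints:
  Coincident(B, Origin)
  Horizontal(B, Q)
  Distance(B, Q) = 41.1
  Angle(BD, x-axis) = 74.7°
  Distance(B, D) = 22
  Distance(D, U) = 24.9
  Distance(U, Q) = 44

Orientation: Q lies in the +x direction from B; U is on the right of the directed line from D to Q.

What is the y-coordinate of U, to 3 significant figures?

-2.13

Checks: |DU| = 24.90 ✓; |UQ| = 44.00 ✓.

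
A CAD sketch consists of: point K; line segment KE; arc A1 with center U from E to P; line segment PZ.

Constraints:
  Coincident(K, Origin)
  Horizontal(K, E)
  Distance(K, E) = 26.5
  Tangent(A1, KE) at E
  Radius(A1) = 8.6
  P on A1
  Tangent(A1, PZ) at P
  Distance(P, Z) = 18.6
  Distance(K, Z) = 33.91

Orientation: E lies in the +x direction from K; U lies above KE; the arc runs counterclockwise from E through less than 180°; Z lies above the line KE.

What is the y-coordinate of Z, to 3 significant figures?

27.8

Checks: |UP| = 8.600 ✓; ∠(UP, PZ) = 90.00° ✓; |PZ| = 18.60 ✓; |KZ| = 33.91 ✓.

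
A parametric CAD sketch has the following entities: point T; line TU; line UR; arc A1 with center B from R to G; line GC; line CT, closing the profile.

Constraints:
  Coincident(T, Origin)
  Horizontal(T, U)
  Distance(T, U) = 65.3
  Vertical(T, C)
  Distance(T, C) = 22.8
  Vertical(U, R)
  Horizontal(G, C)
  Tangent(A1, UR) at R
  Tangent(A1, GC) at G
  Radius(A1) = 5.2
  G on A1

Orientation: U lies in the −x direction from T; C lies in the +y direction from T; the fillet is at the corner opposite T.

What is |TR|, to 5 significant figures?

67.630

T is at the origin; TU is horizontal with |TU| = 65.3 and U on the −x side, so U = (-65.300, 0.0000). TC is vertical with |TC| = 22.8 and C on the +y side, so C = (0.0000, 22.800). The virtual corner opposite T is at (-65.300, 22.800). Since A1 is tangent to UR there, BR ⟂ UR and tangency of A1 to GC means the radius BG is perpendicular to GC, with radius 5.2, so the center B sits 5.2 in from both sides at B = (-60.100, 17.600). That places the tangent points at R = (-65.300, 17.600) on UR and G = (-60.100, 22.800) on GC. Then |TR| = |R − T| = 67.630.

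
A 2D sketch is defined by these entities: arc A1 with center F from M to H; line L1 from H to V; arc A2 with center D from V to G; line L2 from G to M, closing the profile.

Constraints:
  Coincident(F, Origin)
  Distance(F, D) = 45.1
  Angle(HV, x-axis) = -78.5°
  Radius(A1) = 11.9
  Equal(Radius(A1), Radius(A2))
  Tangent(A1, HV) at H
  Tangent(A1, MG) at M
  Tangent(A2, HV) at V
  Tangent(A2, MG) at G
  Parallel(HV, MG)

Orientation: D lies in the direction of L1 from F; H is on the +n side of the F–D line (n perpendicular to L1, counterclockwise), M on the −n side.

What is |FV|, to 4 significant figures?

46.64

The slot axis is L1's direction at -78.5°, so u = (cos -78.5°, sin -78.5°) = (0.1994, -0.9799) and n = (−sin -78.5°, cos -78.5°) = (0.9799, 0.1994). F is at the origin and D lies 45.1 along u from F, so D = 45.1·u = (8.991, -44.19). Tangency of A1 to both parallel lines with radius 11.9 puts H and M at F ± 11.9·n: H = (11.66, 2.372), M = (-11.66, -2.372). Equal radii place V and G the same way about D: V = D + 11.9·n = (20.65, -41.82), G = D − 11.9·n = (-2.670, -46.57). Then |FV| = |V − F| = 46.64.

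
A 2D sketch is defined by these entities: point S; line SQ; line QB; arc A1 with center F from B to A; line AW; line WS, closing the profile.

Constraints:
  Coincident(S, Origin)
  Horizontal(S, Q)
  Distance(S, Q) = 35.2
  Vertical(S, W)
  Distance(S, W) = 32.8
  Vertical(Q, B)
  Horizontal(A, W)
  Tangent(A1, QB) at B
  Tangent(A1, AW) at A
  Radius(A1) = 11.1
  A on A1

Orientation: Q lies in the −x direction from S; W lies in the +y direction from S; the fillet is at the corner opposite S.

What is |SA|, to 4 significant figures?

40.70

S is at the origin; SQ is horizontal with |SQ| = 35.2 and Q on the −x side, so Q = (-35.20, 0.000). SW is vertical with |SW| = 32.8 and W on the +y side, so W = (0.000, 32.80). The virtual corner opposite S is at (-35.20, 32.80). Since A1 is tangent to QB there, FB ⟂ QB and A1 meets AW tangentially, so FA is at right angles to AW, with radius 11.1, so the center F sits 11.1 in from both sides at F = (-24.10, 21.70). That places the tangent points at B = (-35.20, 21.70) on QB and A = (-24.10, 32.80) on AW. Then |SA| = |A − S| = 40.70.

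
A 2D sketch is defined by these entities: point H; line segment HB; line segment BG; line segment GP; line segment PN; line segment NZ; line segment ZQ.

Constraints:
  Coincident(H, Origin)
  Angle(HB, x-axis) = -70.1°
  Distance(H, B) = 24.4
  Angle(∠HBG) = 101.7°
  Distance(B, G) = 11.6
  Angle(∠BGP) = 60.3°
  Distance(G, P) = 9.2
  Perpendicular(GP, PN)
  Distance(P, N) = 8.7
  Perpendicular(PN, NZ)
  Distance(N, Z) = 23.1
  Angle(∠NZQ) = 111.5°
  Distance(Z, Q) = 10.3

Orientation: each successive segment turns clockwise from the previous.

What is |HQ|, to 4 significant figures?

46.75

The perpendicularity gives NZ at right angles to PN, so NZ runs at -88.10°; with |NZ| = 23.1, Z = (7.581, -42.63). ∠NZQ = 111.5° gives ZQ at -156.6° from the x-axis; with |ZQ| = 10.3, Q = (-1.872, -46.72). Then |HQ| = |Q − H| = 46.75.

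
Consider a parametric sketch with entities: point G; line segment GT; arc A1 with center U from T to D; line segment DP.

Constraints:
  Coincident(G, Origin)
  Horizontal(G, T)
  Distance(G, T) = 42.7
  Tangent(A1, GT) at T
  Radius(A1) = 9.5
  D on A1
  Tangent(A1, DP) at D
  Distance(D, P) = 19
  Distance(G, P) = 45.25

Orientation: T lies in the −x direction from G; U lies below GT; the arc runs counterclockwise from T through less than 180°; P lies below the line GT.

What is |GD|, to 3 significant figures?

51.7

Checks: |GT| = 42.70 ✓; |UD| = 9.500 ✓; ∠(UD, DP) = 90.00° ✓; |DP| = 19.00 ✓; |GP| = 45.25 ✓.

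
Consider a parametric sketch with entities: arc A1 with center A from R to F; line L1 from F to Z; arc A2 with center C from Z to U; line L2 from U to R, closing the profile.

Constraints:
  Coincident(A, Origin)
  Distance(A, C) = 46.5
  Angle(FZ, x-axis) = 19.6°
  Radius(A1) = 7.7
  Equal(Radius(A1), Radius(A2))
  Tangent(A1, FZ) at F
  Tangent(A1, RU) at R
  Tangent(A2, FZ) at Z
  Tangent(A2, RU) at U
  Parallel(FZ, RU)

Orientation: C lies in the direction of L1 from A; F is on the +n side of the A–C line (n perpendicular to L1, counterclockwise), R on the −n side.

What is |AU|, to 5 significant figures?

47.133

The slot axis is L1's direction at 19.6°, so u = (cos 19.6°, sin 19.6°) = (0.94206, 0.33545) and n = (−sin 19.6°, cos 19.6°) = (-0.33545, 0.94206). A is at the origin and C lies 46.5 along u from A, so C = 46.5·u = (43.806, 15.598). Tangency of A1 to both parallel lines with radius 7.7 puts F and R at A ± 7.7·n: F = (-2.5830, 7.2538), R = (2.5830, -7.2538). Equal radii place Z and U the same way about C: Z = C + 7.7·n = (41.223, 22.852), U = C − 7.7·n = (46.389, 8.3447). Then |AU| = |U − A| = 47.133.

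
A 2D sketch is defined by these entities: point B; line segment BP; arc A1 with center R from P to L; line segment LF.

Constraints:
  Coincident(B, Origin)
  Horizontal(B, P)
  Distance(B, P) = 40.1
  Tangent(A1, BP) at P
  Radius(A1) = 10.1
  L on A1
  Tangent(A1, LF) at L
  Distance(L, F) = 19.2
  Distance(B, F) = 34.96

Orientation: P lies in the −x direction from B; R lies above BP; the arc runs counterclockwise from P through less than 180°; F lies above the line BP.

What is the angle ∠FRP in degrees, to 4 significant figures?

133.6°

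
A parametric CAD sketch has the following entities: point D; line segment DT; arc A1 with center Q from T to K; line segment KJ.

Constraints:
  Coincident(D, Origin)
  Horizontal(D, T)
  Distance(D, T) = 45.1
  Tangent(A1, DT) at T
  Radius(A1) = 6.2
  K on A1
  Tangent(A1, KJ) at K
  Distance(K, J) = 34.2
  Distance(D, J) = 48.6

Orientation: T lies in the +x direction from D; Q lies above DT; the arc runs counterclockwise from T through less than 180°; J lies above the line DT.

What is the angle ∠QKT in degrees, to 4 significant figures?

27.51°

Checks: |QK| = 6.200 ✓; ∠(QK, KJ) = 90.00° ✓; |KJ| = 34.20 ✓; |DJ| = 48.60 ✓.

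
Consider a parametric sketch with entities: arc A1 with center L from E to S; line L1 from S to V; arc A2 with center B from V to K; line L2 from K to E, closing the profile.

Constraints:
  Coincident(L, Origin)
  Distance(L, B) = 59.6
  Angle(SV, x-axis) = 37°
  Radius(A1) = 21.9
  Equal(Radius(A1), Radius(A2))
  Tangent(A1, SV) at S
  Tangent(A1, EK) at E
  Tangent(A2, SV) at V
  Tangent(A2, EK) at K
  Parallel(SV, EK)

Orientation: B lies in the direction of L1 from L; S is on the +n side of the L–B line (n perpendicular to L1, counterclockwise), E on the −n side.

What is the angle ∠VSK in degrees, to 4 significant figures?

36.31°

The slot axis is L1's direction at 37.0°, so u = (cos 37.0°, sin 37.0°) = (0.7986, 0.6018) and n = (−sin 37.0°, cos 37.0°) = (-0.6018, 0.7986). L is at the origin and B lies 59.6 along u from L, so B = 59.6·u = (47.60, 35.87). Tangency of A1 to both parallel lines with radius 21.9 puts S and E at L ± 21.9·n: S = (-13.18, 17.49), E = (13.18, -17.49). Equal radii place V and K the same way about B: V = B + 21.9·n = (34.42, 53.36), K = B − 21.9·n = (60.78, 18.38). Then cos ∠VSK = SV·SK / (|SV||SK|), giving 36.31°.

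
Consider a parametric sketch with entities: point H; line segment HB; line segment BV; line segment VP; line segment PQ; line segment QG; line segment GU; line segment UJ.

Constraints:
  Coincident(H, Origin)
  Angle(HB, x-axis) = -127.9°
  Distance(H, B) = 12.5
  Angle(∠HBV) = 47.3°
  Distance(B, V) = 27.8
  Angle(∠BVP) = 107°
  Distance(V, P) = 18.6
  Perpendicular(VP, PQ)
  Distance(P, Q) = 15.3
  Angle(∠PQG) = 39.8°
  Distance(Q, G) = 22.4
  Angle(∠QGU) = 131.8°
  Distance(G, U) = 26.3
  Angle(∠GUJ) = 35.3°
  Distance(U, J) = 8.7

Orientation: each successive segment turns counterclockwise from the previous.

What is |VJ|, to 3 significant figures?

23.5

H is at the origin; HB runs at -127.9° with length 12.5, so B = (-7.68, -9.86). ∠HBV = 47.3° gives BV at 4.80° from the x-axis; with |BV| = 27.8, V = (20.0, -7.54). ∠BVP = 107.0° gives VP at 77.8° from the x-axis; with |VP| = 18.6, P = (24.0, 10.6). VP is perpendicular to PQ, so PQ runs at 168°; with |PQ| = 15.3, Q = (9.00, 13.9). ∠PQG = 39.8° gives QG at -52.0° from the x-axis; with |QG| = 22.4, G = (22.8, -3.78). ∠QGU = 131.8° gives GU at -3.80° from the x-axis; with |GU| = 26.3, U = (49.0, -5.52). ∠GUJ = 35.3° gives UJ at 141° from the x-axis; with |UJ| = 8.7, J = (42.3, -0.0317). Then |VJ| = |J − V| = 23.5.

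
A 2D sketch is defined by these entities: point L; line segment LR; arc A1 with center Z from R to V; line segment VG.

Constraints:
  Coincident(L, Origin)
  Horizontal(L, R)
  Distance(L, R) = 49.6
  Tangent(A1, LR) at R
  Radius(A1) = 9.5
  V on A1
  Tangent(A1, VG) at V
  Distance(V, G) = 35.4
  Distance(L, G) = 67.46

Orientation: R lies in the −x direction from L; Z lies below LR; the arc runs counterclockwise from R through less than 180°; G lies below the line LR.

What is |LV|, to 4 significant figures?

59.97

L is at the origin; LR is horizontal with |LR| = 49.6 and R on the −x side, so R = (-49.60, 0.000). The tangent condition forces ZR to be normal to LR, so Z = R + (0, -9.5) = (-49.60, -9.500). Since ZV ⟂ VG (tangency), |ZG| = √(9.5² + 35.4²) = 36.65 regardless of where V sits on A1. So G lies on both circle(L, 67.46) and circle(Z, 36.65); the below-LR intersection is G = (-49.20, -46.15). V is the foot of the tangent from G: V = (-58.75, -12.06).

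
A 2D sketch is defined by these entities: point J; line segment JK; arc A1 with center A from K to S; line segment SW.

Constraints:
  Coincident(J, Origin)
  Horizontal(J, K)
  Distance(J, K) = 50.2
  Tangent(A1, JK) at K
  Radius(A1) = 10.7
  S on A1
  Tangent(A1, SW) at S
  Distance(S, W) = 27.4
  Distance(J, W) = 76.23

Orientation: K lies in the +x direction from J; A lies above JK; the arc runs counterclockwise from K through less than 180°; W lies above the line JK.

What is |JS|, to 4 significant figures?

60.94

Checks: |AS| = 10.70 ✓; ∠(AS, SW) = 90.00° ✓; |SW| = 27.40 ✓; |JW| = 76.23 ✓.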